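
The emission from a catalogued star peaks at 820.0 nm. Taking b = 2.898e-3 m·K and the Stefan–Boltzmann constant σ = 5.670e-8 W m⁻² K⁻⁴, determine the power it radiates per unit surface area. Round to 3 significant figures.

Wien's law: T = b/λ_max = 2.898×10⁻³/8.200×10⁻⁷ = 3534.15 K.
Then I = σT⁴ = 5.670×10⁻⁸×(3534.15)⁴ = 8.85×10⁶ W/m².

I ≈ 8.85×10⁶ W/m²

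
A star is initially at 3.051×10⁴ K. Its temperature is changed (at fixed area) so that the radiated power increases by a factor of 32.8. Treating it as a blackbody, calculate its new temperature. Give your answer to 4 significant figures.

T₂ ≈ 7.301×10⁴ K

P ∝ T⁴, so T₂/T₁ = (P₂/P₁)^(1/4) = (32.8)^(1/4) = 2.39314.
T₂ = 3.051×10⁴ × 2.39314 = 7.301×10⁴ K.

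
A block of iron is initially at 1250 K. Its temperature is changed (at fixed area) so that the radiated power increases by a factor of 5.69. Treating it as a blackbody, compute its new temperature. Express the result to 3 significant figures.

T₂ ≈ 1.93×10³ K

P ∝ T⁴, so T₂/T₁ = (P₂/P₁)^(1/4) = (5.69)^(1/4) = 1.54446.
T₂ = 1250 × 1.54446 = 1.93×10³ K.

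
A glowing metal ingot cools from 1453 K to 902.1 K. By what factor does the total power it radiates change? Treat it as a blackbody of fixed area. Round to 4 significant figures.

P ∝ T⁴, so P₂/P₁ = (T₂/T₁)⁴ = (902.1/1453)⁴ = (0.620853)⁴ = 0.1486.

P₂/P₁ ≈ 0.1486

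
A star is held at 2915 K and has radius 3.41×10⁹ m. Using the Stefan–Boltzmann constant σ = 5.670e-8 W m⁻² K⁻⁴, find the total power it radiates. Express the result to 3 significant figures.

Surface area A = 4πR² = 4π(3.41×10⁹ m)² = 1.46123×10²⁰ m².
P = σAT⁴ = 5.670×10⁻⁸ × 1.46123×10²⁰ × (2915)⁴ = 5.98×10²⁶ W.

P ≈ 5.98×10²⁶ W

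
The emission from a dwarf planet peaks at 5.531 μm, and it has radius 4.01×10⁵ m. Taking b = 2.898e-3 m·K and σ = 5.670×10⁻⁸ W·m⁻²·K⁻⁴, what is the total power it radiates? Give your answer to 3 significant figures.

P ≈ 8.63×10¹⁵ W

Wien's law: T = b/λ_max = 2.898×10⁻³/5.531×10⁻⁶ = 523.956 K.
Surface area A = 4πR² = 4π(4.01×10⁵ m)² = 2.02068×10¹² m².
Then P = σAT⁴ = 5.670×10⁻⁸×2.02068×10¹²×(523.956)⁴ = 8.63×10¹⁵ W.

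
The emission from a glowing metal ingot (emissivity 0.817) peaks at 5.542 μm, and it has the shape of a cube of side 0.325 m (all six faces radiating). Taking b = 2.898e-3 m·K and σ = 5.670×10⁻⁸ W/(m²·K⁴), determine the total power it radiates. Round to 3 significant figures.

P ≈ 2.20×10³ W

Wien's law: T = b/λ_max = 2.898×10⁻³/5.542×10⁻⁶ = 522.916 K.
Area A = 6s² = 6×(0.325 m)² = 0.63375 m².
Then P = εσAT⁴ = 0.817×5.670×10⁻⁸×0.63375×(522.916)⁴ = 2.20×10³ W.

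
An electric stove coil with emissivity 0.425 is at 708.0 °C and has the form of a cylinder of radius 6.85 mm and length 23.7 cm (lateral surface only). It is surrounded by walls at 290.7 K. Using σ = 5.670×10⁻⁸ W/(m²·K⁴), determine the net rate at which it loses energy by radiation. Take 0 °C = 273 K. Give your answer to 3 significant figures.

T = 708.0 °C + 273 = 981.0 K.
Lateral area A = 2πrL = 2π×6.85×10⁻³×0.237 = 0.0102004 m².
Net radiated power P_net = εσA(T⁴ − T₀⁴) = 0.425×5.670×10⁻⁸×0.0102004×(981.0⁴ − 290.7⁴).
T⁴ − T₀⁴ = 9.26139×10¹¹ − 7.14135×10⁹ = 9.18998×10¹¹ K⁴, so P_net = 226 W.

Net loss ≈ 226 W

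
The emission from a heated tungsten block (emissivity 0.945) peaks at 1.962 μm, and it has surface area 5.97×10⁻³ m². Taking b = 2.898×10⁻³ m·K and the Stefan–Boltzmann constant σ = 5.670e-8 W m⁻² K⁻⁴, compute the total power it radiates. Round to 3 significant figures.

Wien's law: T = b/λ_max = 2.898×10⁻³/1.962×10⁻⁶ = 1477.06 K.
Area A = 5.97×10⁻³ m².
Then P = εσAT⁴ = 0.945×5.670×10⁻⁸×5.97×10⁻³×(1477.06)⁴ = 1.52×10³ W.

P ≈ 1.52×10³ W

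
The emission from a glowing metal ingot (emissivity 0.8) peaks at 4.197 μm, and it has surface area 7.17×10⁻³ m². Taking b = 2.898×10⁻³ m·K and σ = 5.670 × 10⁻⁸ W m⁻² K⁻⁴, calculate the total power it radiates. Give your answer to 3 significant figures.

Wien's law: T = b/λ_max = 2.898×10⁻³/4.197×10⁻⁶ = 690.493 K.
Area A = 7.17×10⁻³ m².
Then P = εσAT⁴ = 0.8×5.670×10⁻⁸×7.17×10⁻³×(690.493)⁴ = 73.9 W.

P ≈ 73.9 W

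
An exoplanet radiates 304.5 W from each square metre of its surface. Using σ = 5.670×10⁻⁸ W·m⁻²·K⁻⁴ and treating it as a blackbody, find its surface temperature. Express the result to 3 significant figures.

I = σT⁴, so T = (I/σ)^(1/4) = (304.5/(5.670×10⁻⁸))^(1/4) = 271 K.

T ≈ 271 K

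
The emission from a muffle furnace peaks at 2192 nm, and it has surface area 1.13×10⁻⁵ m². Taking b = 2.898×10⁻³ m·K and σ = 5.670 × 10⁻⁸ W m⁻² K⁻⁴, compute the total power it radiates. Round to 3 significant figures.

Wien's law: T = b/λ_max = 2.898×10⁻³/2.192×10⁻⁶ = 1322.08 K.
Area A = 1.13×10⁻⁵ m².
Then P = σAT⁴ = 5.670×10⁻⁸×1.13×10⁻⁵×(1322.08)⁴ = 1.96 W.

P ≈ 1.96 W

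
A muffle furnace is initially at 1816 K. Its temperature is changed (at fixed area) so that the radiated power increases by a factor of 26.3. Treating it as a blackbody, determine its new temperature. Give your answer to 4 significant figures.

P ∝ T⁴, so T₂/T₁ = (P₂/P₁)^(1/4) = (26.3)^(1/4) = 2.26459.
T₂ = 1816 × 2.26459 = 4112 K.

T₂ ≈ 4112 K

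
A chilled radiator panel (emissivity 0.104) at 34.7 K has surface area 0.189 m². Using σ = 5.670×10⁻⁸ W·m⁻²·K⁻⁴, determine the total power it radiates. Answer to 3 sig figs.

P ≈ 1.62×10⁻³ W

Area A = 0.189 m².
P = εσAT⁴ = 0.104 × 5.670×10⁻⁸ × 0.189 × (34.7)⁴ = 1.62×10⁻³ W.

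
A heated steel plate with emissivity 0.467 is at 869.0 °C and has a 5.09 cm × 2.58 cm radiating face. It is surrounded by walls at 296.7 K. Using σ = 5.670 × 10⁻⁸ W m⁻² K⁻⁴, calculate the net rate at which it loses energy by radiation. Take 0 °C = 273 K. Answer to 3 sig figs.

T = 869.0 °C + 273 = 1142.0 K.
Area A = 0.0509 × 0.0258 = 1.31322×10⁻³ m².
Net radiated power P_net = εσA(T⁴ − T₀⁴) = 0.467×5.670×10⁻⁸×1.31322×10⁻³×(1142.0⁴ − 296.7⁴).
T⁴ − T₀⁴ = 1.70084×10¹² − 7.74944×10⁹ = 1.69309×10¹² K⁴, so P_net = 58.9 W.

Net loss ≈ 58.9 W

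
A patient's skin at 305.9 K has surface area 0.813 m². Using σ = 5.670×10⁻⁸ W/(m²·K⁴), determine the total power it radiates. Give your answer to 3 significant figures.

Area A = 0.813 m².
P = σAT⁴ = 5.670×10⁻⁸ × 0.813 × (305.9)⁴ = 404 W.

P ≈ 404 W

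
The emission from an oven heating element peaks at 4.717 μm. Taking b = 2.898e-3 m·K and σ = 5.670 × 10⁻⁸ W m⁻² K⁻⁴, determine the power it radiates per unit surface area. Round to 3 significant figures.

Wien's law: T = b/λ_max = 2.898×10⁻³/4.717×10⁻⁶ = 614.374 K.
Then I = σT⁴ = 5.670×10⁻⁸×(614.374)⁴ = 8.08×10³ W/m².

I ≈ 8.08×10³ W/m²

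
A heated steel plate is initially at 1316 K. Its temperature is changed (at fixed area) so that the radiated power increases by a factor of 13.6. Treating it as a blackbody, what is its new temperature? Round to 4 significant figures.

P ∝ T⁴, so T₂/T₁ = (P₂/P₁)^(1/4) = (13.6)^(1/4) = 1.92037.
T₂ = 1316 × 1.92037 = 2527 K.

T₂ ≈ 2527 K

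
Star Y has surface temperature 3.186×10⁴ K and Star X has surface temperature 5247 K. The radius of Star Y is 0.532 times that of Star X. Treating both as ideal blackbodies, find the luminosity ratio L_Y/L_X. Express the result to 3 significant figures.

L_Y/L_X ≈ 385

L ∝ R²T⁴, so L_Y/L_X = (R_Y/R_X)²(T_Y/T_X)⁴ = (0.532)² × (3.186×10⁴/5247)⁴ = 0.283024 × 1359.37 = 385.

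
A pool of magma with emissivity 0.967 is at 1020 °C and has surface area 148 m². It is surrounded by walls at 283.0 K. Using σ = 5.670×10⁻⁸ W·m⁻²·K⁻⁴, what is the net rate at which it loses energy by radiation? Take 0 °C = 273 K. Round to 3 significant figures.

Net loss ≈ 2.26×10⁷ W

T = 1020 °C + 273 = 1293 K.
Area A = 148 m².
Net radiated power P_net = εσA(T⁴ − T₀⁴) = 0.967×5.670×10⁻⁸×148×(1293⁴ − 283.0⁴).
T⁴ − T₀⁴ = 2.79508×10¹² − 6.41425×10⁹ = 2.78867×10¹² K⁴, so P_net = 2.26×10⁷ W.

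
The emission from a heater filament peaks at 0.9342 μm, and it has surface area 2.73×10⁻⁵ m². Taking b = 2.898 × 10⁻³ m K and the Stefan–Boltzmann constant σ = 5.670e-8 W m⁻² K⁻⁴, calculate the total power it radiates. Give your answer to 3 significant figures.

P ≈ 143 W

Wien's law: T = b/λ_max = 2.898×10⁻³/9.342×10⁻⁷ = 3102.12 K.
Area A = 2.73×10⁻⁵ m².
Then P = σAT⁴ = 5.670×10⁻⁸×2.73×10⁻⁵×(3102.12)⁴ = 143 W.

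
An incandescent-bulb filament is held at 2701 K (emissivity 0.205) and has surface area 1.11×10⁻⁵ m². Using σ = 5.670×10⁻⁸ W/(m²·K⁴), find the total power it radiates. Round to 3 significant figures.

Area A = 1.11×10⁻⁵ m².
P = εσAT⁴ = 0.205 × 5.670×10⁻⁸ × 1.11×10⁻⁵ × (2701)⁴ = 6.87 W.

P ≈ 6.87 W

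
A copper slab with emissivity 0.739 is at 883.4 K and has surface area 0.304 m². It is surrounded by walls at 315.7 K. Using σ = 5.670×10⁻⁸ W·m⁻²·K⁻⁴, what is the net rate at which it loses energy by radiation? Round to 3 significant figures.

Area A = 0.304 m².
Net radiated power P_net = εσA(T⁴ − T₀⁴) = 0.739×5.670×10⁻⁸×0.304×(883.4⁴ − 315.7⁴).
T⁴ − T₀⁴ = 6.09017×10¹¹ − 9.93341×10⁹ = 5.99084×10¹¹ K⁴, so P_net = 7.63×10³ W.

Net loss ≈ 7.63×10³ W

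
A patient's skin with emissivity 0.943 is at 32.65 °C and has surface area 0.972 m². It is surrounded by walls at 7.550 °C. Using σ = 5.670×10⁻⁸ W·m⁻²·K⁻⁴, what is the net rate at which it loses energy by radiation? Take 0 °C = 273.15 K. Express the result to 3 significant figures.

T = 32.65 °C + 273.15 = 305.80 K.
Surroundings: T = 7.550 °C + 273.15 = 280.700 K.
Area A = 0.972 m².
Net radiated power P_net = εσA(T⁴ − T₀⁴) = 0.943×5.670×10⁻⁸×0.972×(305.80⁴ − 280.700⁴).
T⁴ − T₀⁴ = 8.74480×10⁹ − 6.20826×10⁹ = 2.53654×10⁹ K⁴, so P_net = 132 W.

Net loss ≈ 132 W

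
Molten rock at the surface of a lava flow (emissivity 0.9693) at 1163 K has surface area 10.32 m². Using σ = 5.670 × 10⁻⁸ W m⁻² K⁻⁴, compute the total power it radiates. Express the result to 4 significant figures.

Area A = 10.32 m².
P = εσAT⁴ = 0.9693 × 5.670×10⁻⁸ × 10.32 × (1163)⁴ = 1.038×10⁶ W.

P ≈ 1.038×10⁶ W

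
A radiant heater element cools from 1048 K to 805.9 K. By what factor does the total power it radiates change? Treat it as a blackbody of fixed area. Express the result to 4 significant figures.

P ∝ T⁴, so P₂/P₁ = (T₂/T₁)⁴ = (805.9/1048)⁴ = (0.768989)⁴ = 0.3497.

P₂/P₁ ≈ 0.3497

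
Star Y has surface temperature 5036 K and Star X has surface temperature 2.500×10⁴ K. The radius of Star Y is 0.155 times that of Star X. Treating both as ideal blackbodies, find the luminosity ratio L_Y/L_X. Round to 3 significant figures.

L_Y/L_X ≈ 3.96×10⁻⁵

L ∝ R²T⁴, so L_Y/L_X = (R_Y/R_X)²(T_Y/T_X)⁴ = (0.155)² × (5036/2.500×10⁴)⁴ = 0.024025 × 1.64658×10⁻³ = 3.96×10⁻⁵.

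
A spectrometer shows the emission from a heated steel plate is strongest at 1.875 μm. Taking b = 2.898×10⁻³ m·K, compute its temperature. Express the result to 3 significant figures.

Wien's law gives T = b/λ_max = (2.898×10⁻³ m·K)/(1.875×10⁻⁶ m) = 1.55×10³ K.

T ≈ 1.55×10³ K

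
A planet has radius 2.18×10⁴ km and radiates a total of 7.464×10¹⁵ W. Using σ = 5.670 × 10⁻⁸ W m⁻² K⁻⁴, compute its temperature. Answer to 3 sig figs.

T ≈ 68.5 K

Surface area A = 4πR² = 4π(2.18×10⁷ m)² = 5.97204×10¹⁵ m².
P = σAT⁴ ⇒ T = (P/(σA))^(1/4) = (7.464×10¹⁵/(5.670×10⁻⁸×5.97204×10¹⁵))^(1/4) = 68.5 K.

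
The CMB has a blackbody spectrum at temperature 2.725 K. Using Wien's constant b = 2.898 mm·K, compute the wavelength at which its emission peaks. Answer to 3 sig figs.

Wien's displacement law: λ_max = b/T = (2.898×10⁻³ m·K)/(2.725 K) = 1.063×10⁻³ m.
That is 1.06 mm, in the microwave range.

λ_max ≈ 1.06 mm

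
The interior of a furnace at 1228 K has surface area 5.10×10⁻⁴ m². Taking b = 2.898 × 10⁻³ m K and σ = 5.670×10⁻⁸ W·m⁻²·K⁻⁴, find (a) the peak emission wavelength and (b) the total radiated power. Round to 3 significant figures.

λ_max ≈ 2.36 μm; P ≈ 65.8 W

(a) λ_max = b/T = 2.898×10⁻³/1228 = 2.360×10⁻⁶ m = 2.36 μm.
Area A = 5.10×10⁻⁴ m².
(b) P = σAT⁴ = 5.670×10⁻⁸×5.10×10⁻⁴×(1228)⁴ = 65.8 W.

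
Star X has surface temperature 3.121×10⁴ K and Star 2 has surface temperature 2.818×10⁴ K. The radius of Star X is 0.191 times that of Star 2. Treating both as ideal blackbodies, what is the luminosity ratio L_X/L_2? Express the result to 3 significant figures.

L_X/L_2 ≈ 0.0549

L ∝ R²T⁴, so L_X/L_2 = (R_X/R_2)²(T_X/T_2)⁴ = (0.191)² × (3.121×10⁴/2.818×10⁴)⁴ = 0.036481 × 1.50457 = 0.0549.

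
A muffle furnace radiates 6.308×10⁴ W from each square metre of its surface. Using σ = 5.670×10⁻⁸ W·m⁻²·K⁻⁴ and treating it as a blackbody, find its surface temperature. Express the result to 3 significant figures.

T ≈ 1.03×10³ K

I = σT⁴, so T = (I/σ)^(1/4) = (6.308×10⁴/(5.670×10⁻⁸))^(1/4) = 1.03×10³ K.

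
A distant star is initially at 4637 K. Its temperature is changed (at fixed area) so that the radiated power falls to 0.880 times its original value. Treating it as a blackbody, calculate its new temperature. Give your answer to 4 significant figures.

T₂ ≈ 4491 K

P ∝ T⁴, so T₂/T₁ = (P₂/P₁)^(1/4) = (0.880)^(1/4) = 0.968547.
T₂ = 4637 × 0.968547 = 4491 K.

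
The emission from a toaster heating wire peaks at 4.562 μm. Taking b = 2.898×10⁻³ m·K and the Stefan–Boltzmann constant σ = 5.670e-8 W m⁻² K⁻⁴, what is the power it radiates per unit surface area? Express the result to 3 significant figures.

I ≈ 9.23×10³ W/m²

Wien's law: T = b/λ_max = 2.898×10⁻³/4.562×10⁻⁶ = 635.248 K.
Then I = σT⁴ = 5.670×10⁻⁸×(635.248)⁴ = 9.23×10³ W/m².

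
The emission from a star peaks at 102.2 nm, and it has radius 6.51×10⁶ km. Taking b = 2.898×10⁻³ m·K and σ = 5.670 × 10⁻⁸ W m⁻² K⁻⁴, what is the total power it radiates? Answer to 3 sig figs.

Wien's law: T = b/λ_max = 2.898×10⁻³/1.022×10⁻⁷ = 28356.2 K.
Surface area A = 4πR² = 4π(6.51×10⁹ m)² = 5.32564×10²⁰ m².
Then P = σAT⁴ = 5.670×10⁻⁸×5.32564×10²⁰×(28356.2)⁴ = 1.95×10³¹ W.

P ≈ 1.95×10³¹ W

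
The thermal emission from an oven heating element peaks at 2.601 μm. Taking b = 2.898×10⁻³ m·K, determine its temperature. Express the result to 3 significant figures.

T ≈ 1.11×10³ K

Wien's law gives T = b/λ_max = (2.898×10⁻³ m·K)/(2.601×10⁻⁶ m) = 1.11×10³ K.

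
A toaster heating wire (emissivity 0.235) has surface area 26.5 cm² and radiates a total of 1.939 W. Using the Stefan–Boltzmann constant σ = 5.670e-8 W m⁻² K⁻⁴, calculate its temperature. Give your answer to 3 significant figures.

Area A = 26.5 cm² = 2.65×10⁻³ m².
P = εσAT⁴ ⇒ T = (P/(εσA))^(1/4) = (1.939/(0.235×5.670×10⁻⁸×2.65×10⁻³))^(1/4) = 484 K.

T ≈ 484 K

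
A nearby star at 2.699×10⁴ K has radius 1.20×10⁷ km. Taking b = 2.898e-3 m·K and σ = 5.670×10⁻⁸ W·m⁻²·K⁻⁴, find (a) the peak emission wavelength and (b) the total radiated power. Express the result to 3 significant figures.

λ_max ≈ 107 nm; P ≈ 5.44×10³¹ W

(a) λ_max = b/T = 2.898×10⁻³/2.699×10⁴ = 1.074×10⁻⁷ m = 107 nm.
Surface area A = 4πR² = 4π(1.20×10¹⁰ m)² = 1.80956×10²¹ m².
(b) P = σAT⁴ = 5.670×10⁻⁸×1.80956×10²¹×(2.699×10⁴)⁴ = 5.44×10³¹ W.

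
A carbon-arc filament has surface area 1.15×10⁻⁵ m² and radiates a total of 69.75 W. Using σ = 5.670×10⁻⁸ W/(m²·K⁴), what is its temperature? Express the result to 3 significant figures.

Area A = 1.15×10⁻⁵ m².
P = σAT⁴ ⇒ T = (P/(σA))^(1/4) = (69.75/(5.670×10⁻⁸×1.15×10⁻⁵))^(1/4) = 3.22×10³ K.

T ≈ 3.22×10³ K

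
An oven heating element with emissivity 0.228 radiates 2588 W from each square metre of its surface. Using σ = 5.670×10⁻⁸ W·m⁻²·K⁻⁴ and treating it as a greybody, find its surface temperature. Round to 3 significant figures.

T ≈ 669 K

I = εσT⁴, so T = (I/εσ)^(1/4) = (2588/(0.228×5.670×10⁻⁸))^(1/4) = 669 K.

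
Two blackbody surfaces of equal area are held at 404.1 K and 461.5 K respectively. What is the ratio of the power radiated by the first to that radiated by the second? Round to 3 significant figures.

With equal areas, P₁/P₂ = (T₁/T₂)⁴ = (404.1/461.5)⁴ = 0.588.

P₁/P₂ ≈ 0.588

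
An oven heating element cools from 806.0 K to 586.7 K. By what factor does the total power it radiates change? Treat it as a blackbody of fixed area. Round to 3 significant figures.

P ∝ T⁴, so P₂/P₁ = (T₂/T₁)⁴ = (586.7/806.0)⁴ = (0.727916)⁴ = 0.281.

P₂/P₁ ≈ 0.281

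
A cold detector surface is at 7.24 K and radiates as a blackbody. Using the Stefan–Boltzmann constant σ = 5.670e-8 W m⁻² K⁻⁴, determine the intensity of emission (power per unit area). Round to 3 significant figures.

I ≈ 1.56×10⁻⁴ W/m²

Stefan–Boltzmann: I = σT⁴ = 5.670×10⁻⁸ × (7.24)⁴ = 1.56×10⁻⁴ W/m².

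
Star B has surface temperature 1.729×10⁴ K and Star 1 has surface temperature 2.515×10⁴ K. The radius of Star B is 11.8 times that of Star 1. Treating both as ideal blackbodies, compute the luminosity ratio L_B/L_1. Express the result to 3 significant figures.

L ∝ R²T⁴, so L_B/L_1 = (R_B/R_1)²(T_B/T_1)⁴ = (11.8)² × (1.729×10⁴/2.515×10⁴)⁴ = 139.24 × 0.223372 = 31.1.

L_B/L_1 ≈ 31.1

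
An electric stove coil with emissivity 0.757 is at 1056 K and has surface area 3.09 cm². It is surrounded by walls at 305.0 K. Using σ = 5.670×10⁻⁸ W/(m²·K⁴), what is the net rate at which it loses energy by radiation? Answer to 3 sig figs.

Net loss ≈ 16.4 W

Area A = 3.09 cm² = 3.09×10⁻⁴ m².
Net radiated power P_net = εσA(T⁴ − T₀⁴) = 0.757×5.670×10⁻⁸×3.09×10⁻⁴×(1056⁴ − 305.0⁴).
T⁴ − T₀⁴ = 1.24353×10¹² − 8.65365×10⁹ = 1.23488×10¹² K⁴, so P_net = 16.4 W.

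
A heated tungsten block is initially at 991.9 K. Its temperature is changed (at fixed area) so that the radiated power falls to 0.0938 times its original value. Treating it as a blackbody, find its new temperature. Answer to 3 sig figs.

T₂ ≈ 549 K

P ∝ T⁴, so T₂/T₁ = (P₂/P₁)^(1/4) = (0.0938)^(1/4) = 0.553415.
T₂ = 991.9 × 0.553415 = 549 K.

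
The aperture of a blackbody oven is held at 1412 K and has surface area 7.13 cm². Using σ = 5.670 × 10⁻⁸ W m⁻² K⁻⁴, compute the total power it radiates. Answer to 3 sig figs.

Area A = 7.13 cm² = 7.13×10⁻⁴ m².
P = σAT⁴ = 5.670×10⁻⁸ × 7.13×10⁻⁴ × (1412)⁴ = 161 W.

P ≈ 161 W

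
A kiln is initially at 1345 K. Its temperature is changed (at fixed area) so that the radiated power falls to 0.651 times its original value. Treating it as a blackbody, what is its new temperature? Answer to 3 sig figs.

T₂ ≈ 1.21×10³ K

P ∝ T⁴, so T₂/T₁ = (P₂/P₁)^(1/4) = (0.651)^(1/4) = 0.898246.
T₂ = 1345 × 0.898246 = 1.21×10³ K.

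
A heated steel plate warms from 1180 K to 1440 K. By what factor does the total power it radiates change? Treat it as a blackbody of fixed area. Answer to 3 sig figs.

P₂/P₁ ≈ 2.22

P ∝ T⁴, so P₂/P₁ = (T₂/T₁)⁴ = (1440/1180)⁴ = (1.22034)⁴ = 2.22.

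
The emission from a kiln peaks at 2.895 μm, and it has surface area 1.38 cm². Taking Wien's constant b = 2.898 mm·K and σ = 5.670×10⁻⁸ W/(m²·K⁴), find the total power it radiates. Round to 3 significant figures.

P ≈ 7.86 W

Wien's law: T = b/λ_max = 2.898×10⁻³/2.895×10⁻⁶ = 1001.04 K.
Area A = 1.38 cm² = 1.38×10⁻⁴ m².
Then P = σAT⁴ = 5.670×10⁻⁸×1.38×10⁻⁴×(1001.04)⁴ = 7.86 W.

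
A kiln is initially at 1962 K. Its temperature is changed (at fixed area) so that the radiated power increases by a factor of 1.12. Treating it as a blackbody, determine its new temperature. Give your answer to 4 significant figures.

P ∝ T⁴, so T₂/T₁ = (P₂/P₁)^(1/4) = (1.12)^(1/4) = 1.02874.
T₂ = 1962 × 1.02874 = 2018 K.

T₂ ≈ 2018 K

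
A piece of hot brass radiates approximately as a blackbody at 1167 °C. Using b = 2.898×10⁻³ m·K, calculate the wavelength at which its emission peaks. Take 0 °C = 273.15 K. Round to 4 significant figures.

T = 1167 °C + 273.15 = 1440.15 K.
Wien's displacement law: λ_max = b/T = (2.898×10⁻³ m·K)/(1440.15 K) = 2.0123×10⁻⁶ m.
That is 2.012 μm, in the infrared range.

λ_max ≈ 2.012 μm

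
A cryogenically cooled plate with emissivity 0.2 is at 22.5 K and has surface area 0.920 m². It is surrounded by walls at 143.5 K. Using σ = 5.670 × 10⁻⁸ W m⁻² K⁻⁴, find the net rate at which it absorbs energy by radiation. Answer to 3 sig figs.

Area A = 0.920 m².
Net radiated power P_net = εσA(T⁴ − T₀⁴) = 0.2×5.670×10⁻⁸×0.920×(22.5⁴ − 143.5⁴).
T⁴ − T₀⁴ = 2.56289×10⁵ − 4.24041×10⁸ = -4.23785×10⁸ K⁴, so P_net = -4.42 W — negative, meaning a net gain of 4.42 W.

Net gain ≈ 4.42 W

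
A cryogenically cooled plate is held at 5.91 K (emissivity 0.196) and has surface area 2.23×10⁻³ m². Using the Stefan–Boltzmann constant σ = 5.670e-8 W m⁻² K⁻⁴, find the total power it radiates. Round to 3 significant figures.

P ≈ 3.02×10⁻⁸ W

Area A = 2.23×10⁻³ m².
P = εσAT⁴ = 0.196 × 5.670×10⁻⁸ × 2.23×10⁻³ × (5.91)⁴ = 3.02×10⁻⁸ W.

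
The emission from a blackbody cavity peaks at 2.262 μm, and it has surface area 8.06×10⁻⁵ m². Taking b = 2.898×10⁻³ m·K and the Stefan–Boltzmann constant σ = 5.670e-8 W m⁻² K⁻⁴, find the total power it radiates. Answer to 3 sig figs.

P ≈ 12.3 W

Wien's law: T = b/λ_max = 2.898×10⁻³/2.262×10⁻⁶ = 1281.17 K.
Area A = 8.06×10⁻⁵ m².
Then P = σAT⁴ = 5.670×10⁻⁸×8.06×10⁻⁵×(1281.17)⁴ = 12.3 W.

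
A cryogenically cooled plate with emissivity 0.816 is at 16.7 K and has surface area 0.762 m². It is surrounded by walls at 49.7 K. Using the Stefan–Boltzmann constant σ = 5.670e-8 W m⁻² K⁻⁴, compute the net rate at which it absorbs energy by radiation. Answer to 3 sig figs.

Net gain ≈ 0.212 W

Area A = 0.762 m².
Net radiated power P_net = εσA(T⁴ − T₀⁴) = 0.816×5.670×10⁻⁸×0.762×(16.7⁴ − 49.7⁴).
T⁴ − T₀⁴ = 77779.6 − 6.10134×10⁶ = -6.02356×10⁶ K⁴, so P_net = -0.212 W — negative, meaning a net gain of 0.212 W.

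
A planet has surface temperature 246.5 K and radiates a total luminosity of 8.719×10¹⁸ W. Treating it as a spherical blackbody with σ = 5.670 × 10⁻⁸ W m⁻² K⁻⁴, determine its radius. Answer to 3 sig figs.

R ≈ 5.76×10⁷ m

L = 4πR²σT⁴ ⇒ R = √(L/(4πσT⁴)).
σT⁴ = 209.339 W/m², so R = √(8.719×10¹⁸/(4π×209.339)) = 5.76×10⁷ m.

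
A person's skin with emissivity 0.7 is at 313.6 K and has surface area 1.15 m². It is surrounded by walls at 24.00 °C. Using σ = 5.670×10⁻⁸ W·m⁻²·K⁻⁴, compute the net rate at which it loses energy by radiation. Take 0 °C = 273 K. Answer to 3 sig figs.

Net loss ≈ 86.3 W

Surroundings: T = 24.00 °C + 273 = 297.00 K.
Area A = 1.15 m².
Net radiated power P_net = εσA(T⁴ − T₀⁴) = 0.7×5.670×10⁻⁸×1.15×(313.6⁴ − 297.00⁴).
T⁴ − T₀⁴ = 9.67173×10⁹ − 7.78083×10⁹ = 1.89090×10⁹ K⁴, so P_net = 86.3 W.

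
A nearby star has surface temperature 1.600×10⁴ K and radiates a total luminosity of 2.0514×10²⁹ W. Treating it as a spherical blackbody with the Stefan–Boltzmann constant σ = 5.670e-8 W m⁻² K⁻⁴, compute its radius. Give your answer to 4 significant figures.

R ≈ 2.096×10⁹ m

L = 4πR²σT⁴ ⇒ R = √(L/(4πσT⁴)).
σT⁴ = 3.71589×10⁹ W/m², so R = √(2.0514×10²⁹/(4π×3.71589×10⁹)) = 2.096×10⁹ m.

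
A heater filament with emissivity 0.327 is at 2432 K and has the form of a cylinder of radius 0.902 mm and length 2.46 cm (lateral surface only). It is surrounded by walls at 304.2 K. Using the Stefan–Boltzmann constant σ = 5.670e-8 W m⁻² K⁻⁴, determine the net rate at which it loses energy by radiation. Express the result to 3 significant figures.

Net loss ≈ 90.4 W

Lateral area A = 2πrL = 2π×9.02×10⁻⁴×0.0246 = 1.39419×10⁻⁴ m².
Net radiated power P_net = εσA(T⁴ − T₀⁴) = 0.327×5.670×10⁻⁸×1.39419×10⁻⁴×(2432⁴ − 304.2⁴).
T⁴ − T₀⁴ = 3.49828×10¹³ − 8.56321×10⁹ = 3.49742×10¹³ K⁴, so P_net = 90.4 W.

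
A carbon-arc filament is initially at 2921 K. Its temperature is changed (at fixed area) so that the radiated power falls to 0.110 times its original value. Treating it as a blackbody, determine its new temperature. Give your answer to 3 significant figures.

P ∝ T⁴, so T₂/T₁ = (P₂/P₁)^(1/4) = (0.110)^(1/4) = 0.575901.
T₂ = 2921 × 0.575901 = 1.68×10³ K.

T₂ ≈ 1.68×10³ K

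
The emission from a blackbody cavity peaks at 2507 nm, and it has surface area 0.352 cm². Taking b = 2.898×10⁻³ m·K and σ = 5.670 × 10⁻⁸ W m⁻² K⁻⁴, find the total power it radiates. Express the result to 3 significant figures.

Wien's law: T = b/λ_max = 2.898×10⁻³/2.507×10⁻⁶ = 1155.96 K.
Area A = 0.352 cm² = 3.52×10⁻⁵ m².
Then P = σAT⁴ = 5.670×10⁻⁸×3.52×10⁻⁵×(1155.96)⁴ = 3.56 W.

P ≈ 3.56 W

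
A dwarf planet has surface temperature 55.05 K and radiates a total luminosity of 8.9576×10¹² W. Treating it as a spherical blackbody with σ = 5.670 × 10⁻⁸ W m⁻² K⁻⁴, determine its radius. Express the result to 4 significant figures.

L = 4πR²σT⁴ ⇒ R = √(L/(4πσT⁴)).
σT⁴ = 0.520730 W/m², so R = √(8.9576×10¹²/(4π×0.520730)) = 1.170×10⁶ m.

R ≈ 1.170×10⁶ m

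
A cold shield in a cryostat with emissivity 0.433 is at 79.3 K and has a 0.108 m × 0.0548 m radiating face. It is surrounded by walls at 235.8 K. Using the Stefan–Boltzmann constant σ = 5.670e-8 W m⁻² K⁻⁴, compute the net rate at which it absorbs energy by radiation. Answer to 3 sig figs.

Net gain ≈ 0.443 W

Area A = 0.108 × 0.0548 = 5.9184×10⁻³ m².
Net radiated power P_net = εσA(T⁴ − T₀⁴) = 0.433×5.670×10⁻⁸×5.9184×10⁻³×(79.3⁴ − 235.8⁴).
T⁴ − T₀⁴ = 3.95451×10⁷ − 3.09154×10⁹ = -3.05199×10⁹ K⁴, so P_net = -0.443 W — negative, meaning a net gain of 0.443 W.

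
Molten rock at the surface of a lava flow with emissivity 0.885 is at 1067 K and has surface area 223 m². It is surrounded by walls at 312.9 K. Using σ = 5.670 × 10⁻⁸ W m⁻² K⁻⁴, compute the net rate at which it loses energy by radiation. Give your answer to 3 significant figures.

Net loss ≈ 1.44×10⁷ W

Area A = 223 m².
Net radiated power P_net = εσA(T⁴ − T₀⁴) = 0.885×5.670×10⁻⁸×223×(1067⁴ − 312.9⁴).
T⁴ − T₀⁴ = 1.29616×10¹² − 9.58567×10⁹ = 1.28657×10¹² K⁴, so P_net = 1.44×10⁷ W.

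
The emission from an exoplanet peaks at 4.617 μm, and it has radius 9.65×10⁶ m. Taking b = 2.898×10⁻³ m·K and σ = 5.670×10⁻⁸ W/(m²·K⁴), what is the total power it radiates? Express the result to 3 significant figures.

P ≈ 1.03×10¹⁹ W

Wien's law: T = b/λ_max = 2.898×10⁻³/4.617×10⁻⁶ = 627.680 K.
Surface area A = 4πR² = 4π(9.65×10⁶ m)² = 1.17021×10¹⁵ m².
Then P = σAT⁴ = 5.670×10⁻⁸×1.17021×10¹⁵×(627.680)⁴ = 1.03×10¹⁹ W.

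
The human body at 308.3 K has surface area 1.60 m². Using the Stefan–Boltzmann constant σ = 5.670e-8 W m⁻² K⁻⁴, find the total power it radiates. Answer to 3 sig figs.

P ≈ 820 W

Area A = 1.60 m².
P = σAT⁴ = 5.670×10⁻⁸ × 1.60 × (308.3)⁴ = 820 W.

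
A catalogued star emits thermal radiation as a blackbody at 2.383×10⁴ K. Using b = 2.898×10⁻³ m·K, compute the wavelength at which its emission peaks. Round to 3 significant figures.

λ_max ≈ 122 nm

Wien's displacement law: λ_max = b/T = (2.898×10⁻³ m·K)/(2.383×10⁴ K) = 1.216×10⁻⁷ m.
That is 122 nm, in the ultraviolet range.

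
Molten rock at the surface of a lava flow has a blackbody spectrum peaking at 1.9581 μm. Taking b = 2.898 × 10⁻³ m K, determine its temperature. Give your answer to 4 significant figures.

T ≈ 1480 K

Wien's law gives T = b/λ_max = (2.898×10⁻³ m·K)/(1.9581×10⁻⁶ m) = 1480 K.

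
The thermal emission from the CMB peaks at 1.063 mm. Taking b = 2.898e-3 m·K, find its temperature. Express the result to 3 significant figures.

T ≈ 2.73 K

Wien's law gives T = b/λ_max = (2.898×10⁻³ m·K)/(1.063×10⁻³ m) = 2.73 K.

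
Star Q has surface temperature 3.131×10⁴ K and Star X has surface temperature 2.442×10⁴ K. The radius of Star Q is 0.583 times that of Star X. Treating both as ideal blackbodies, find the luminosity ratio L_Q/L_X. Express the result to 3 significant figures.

L ∝ R²T⁴, so L_Q/L_X = (R_Q/R_X)²(T_Q/T_X)⁴ = (0.583)² × (3.131×10⁴/2.442×10⁴)⁴ = 0.339889 × 2.70240 = 0.919.

L_Q/L_X ≈ 0.919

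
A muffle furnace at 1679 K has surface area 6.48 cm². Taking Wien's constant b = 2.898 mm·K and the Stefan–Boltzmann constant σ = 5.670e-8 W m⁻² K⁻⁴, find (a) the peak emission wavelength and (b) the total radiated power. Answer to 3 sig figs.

λ_max ≈ 1.73 μm; P ≈ 292 W

(a) λ_max = b/T = 2.898×10⁻³/1679 = 1.726×10⁻⁶ m = 1.73 μm.
Area A = 6.48 cm² = 6.48×10⁻⁴ m².
(b) P = σAT⁴ = 5.670×10⁻⁸×6.48×10⁻⁴×(1679)⁴ = 292 W.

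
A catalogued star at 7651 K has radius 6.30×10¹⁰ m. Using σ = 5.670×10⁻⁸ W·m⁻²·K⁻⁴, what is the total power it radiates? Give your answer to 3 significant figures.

P ≈ 9.69×10³⁰ W

Surface area A = 4πR² = 4π(6.30×10¹⁰ m)² = 4.98759×10²² m².
P = σAT⁴ = 5.670×10⁻⁸ × 4.98759×10²² × (7651)⁴ = 9.69×10³⁰ W.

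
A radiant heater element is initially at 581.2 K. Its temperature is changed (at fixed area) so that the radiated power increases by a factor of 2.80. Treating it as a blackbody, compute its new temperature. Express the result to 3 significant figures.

P ∝ T⁴, so T₂/T₁ = (P₂/P₁)^(1/4) = (2.80)^(1/4) = 1.29357.
T₂ = 581.2 × 1.29357 = 752 K.

T₂ ≈ 752 K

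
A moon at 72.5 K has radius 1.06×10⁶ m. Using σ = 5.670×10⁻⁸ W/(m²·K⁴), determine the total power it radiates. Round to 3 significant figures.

P ≈ 2.21×10¹³ W

Surface area A = 4πR² = 4π(1.06×10⁶ m)² = 1.41196×10¹³ m².
P = σAT⁴ = 5.670×10⁻⁸ × 1.41196×10¹³ × (72.5)⁴ = 2.21×10¹³ W.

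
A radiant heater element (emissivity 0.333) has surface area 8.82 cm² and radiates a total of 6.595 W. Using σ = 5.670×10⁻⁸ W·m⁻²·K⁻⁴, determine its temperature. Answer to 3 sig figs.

Area A = 8.82 cm² = 8.82×10⁻⁴ m².
P = εσAT⁴ ⇒ T = (P/(εσA))^(1/4) = (6.595/(0.333×5.670×10⁻⁸×8.82×10⁻⁴))^(1/4) = 793 K.

T ≈ 793 K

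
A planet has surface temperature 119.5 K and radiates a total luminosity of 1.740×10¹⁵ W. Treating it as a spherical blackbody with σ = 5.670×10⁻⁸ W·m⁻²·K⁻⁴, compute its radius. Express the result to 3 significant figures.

R ≈ 3.46×10⁶ m

L = 4πR²σT⁴ ⇒ R = √(L/(4πσT⁴)).
σT⁴ = 11.5626 W/m², so R = √(1.740×10¹⁵/(4π×11.5626)) = 3.46×10⁶ m.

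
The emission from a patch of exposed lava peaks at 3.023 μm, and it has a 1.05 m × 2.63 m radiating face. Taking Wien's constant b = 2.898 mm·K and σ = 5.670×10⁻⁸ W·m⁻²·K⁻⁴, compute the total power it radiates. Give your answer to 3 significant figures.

Wien's law: T = b/λ_max = 2.898×10⁻³/3.023×10⁻⁶ = 958.650 K.
Area A = 1.05 × 2.63 = 2.7615 m².
Then P = σAT⁴ = 5.670×10⁻⁸×2.7615×(958.650)⁴ = 1.32×10⁵ W.

P ≈ 1.32×10⁵ W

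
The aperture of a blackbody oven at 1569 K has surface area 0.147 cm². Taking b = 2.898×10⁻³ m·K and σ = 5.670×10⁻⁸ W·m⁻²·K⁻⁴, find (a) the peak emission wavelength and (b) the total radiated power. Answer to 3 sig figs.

(a) λ_max = b/T = 2.898×10⁻³/1569 = 1.847×10⁻⁶ m = 1.85 μm.
Area A = 0.147 cm² = 1.47×10⁻⁵ m².
(b) P = σAT⁴ = 5.670×10⁻⁸×1.47×10⁻⁵×(1569)⁴ = 5.05 W.

λ_max ≈ 1.85 μm; P ≈ 5.05 W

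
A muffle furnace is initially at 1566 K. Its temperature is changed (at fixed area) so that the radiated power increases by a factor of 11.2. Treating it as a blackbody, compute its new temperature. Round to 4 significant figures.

P ∝ T⁴, so T₂/T₁ = (P₂/P₁)^(1/4) = (11.2)^(1/4) = 1.82938.
T₂ = 1566 × 1.82938 = 2865 K.

T₂ ≈ 2865 K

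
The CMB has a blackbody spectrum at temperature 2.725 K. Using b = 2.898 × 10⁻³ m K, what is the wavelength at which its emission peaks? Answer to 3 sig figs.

λ_max ≈ 1.06 mm

Wien's displacement law: λ_max = b/T = (2.898×10⁻³ m·K)/(2.725 K) = 1.063×10⁻³ m.
That is 1.06 mm, in the microwave range.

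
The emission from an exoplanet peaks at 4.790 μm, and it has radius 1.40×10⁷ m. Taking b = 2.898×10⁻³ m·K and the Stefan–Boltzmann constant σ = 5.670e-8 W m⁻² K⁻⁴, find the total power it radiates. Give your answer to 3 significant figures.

P ≈ 1.87×10¹⁹ W

Wien's law: T = b/λ_max = 2.898×10⁻³/4.790×10⁻⁶ = 605.010 K.
Surface area A = 4πR² = 4π(1.40×10⁷ m)² = 2.46301×10¹⁵ m².
Then P = σAT⁴ = 5.670×10⁻⁸×2.46301×10¹⁵×(605.010)⁴ = 1.87×10¹⁹ W.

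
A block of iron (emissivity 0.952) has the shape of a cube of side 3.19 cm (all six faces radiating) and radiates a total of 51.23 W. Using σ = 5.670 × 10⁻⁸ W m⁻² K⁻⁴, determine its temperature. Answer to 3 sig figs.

T ≈ 628 K

Area A = 6s² = 6×(0.0319 m)² = 6.10566×10⁻³ m².
P = εσAT⁴ ⇒ T = (P/(εσA))^(1/4) = (51.23/(0.952×5.670×10⁻⁸×6.10566×10⁻³))^(1/4) = 628 K.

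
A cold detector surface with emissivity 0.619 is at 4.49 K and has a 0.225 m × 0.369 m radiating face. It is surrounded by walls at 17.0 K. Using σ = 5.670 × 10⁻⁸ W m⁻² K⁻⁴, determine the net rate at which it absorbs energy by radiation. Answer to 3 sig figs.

Area A = 0.225 × 0.369 = 0.083025 m².
Net radiated power P_net = εσA(T⁴ − T₀⁴) = 0.619×5.670×10⁻⁸×0.083025×(4.49⁴ − 17.0⁴).
T⁴ − T₀⁴ = 406.430 − 83521.0 = -83114.6 K⁴, so P_net = -2.42×10⁻⁴ W — negative, meaning a net gain of 2.42×10⁻⁴ W.

Net gain ≈ 2.42×10⁻⁴ W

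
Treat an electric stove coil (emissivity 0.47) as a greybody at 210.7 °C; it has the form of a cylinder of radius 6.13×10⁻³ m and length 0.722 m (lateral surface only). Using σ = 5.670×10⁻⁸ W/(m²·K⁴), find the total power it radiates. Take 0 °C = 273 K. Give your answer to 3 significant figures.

P ≈ 40.6 W

T = 210.7 °C + 273 = 483.7 K.
Lateral area A = 2πrL = 2π×6.13×10⁻³×0.722 = 0.0278085 m².
P = εσAT⁴ = 0.47 × 5.670×10⁻⁸ × 0.0278085 × (483.7)⁴ = 40.6 W.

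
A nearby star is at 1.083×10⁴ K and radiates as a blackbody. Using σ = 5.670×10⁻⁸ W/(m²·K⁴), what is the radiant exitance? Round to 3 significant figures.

I ≈ 7.80×10⁸ W/m²

Stefan–Boltzmann: I = σT⁴ = 5.670×10⁻⁸ × (1.083×10⁴)⁴ = 7.80×10⁸ W/m².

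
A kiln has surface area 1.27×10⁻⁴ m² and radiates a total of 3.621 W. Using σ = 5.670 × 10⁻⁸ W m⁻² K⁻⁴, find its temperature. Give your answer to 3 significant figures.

T ≈ 842 K

Area A = 1.27×10⁻⁴ m².
P = σAT⁴ ⇒ T = (P/(σA))^(1/4) = (3.621/(5.670×10⁻⁸×1.27×10⁻⁴))^(1/4) = 842 K.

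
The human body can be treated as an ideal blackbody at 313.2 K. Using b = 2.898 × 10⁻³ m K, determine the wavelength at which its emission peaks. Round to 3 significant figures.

Wien's displacement law: λ_max = b/T = (2.898×10⁻³ m·K)/(313.2 K) = 9.253×10⁻⁶ m.
That is 9.25 μm, in the infrared range.

λ_max ≈ 9.25 μm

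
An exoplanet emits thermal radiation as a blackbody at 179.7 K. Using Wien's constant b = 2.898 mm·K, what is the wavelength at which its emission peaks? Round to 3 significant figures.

λ_max ≈ 16.1 μm

Wien's displacement law: λ_max = b/T = (2.898×10⁻³ m·K)/(179.7 K) = 1.613×10⁻⁵ m.
That is 16.1 μm, in the infrared range.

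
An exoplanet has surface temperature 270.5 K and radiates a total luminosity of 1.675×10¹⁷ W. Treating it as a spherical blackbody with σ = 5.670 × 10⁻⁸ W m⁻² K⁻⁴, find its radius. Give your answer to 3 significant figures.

R ≈ 6.63×10⁶ m

L = 4πR²σT⁴ ⇒ R = √(L/(4πσT⁴)).
σT⁴ = 303.565 W/m², so R = √(1.675×10¹⁷/(4π×303.565)) = 6.63×10⁶ m.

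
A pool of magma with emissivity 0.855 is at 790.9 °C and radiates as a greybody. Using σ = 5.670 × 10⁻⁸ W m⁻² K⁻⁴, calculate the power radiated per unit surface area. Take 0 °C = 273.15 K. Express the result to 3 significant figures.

T = 790.9 °C + 273.15 = 1064.05 K.
Stefan–Boltzmann: I = εσT⁴ = 0.855 × 5.670×10⁻⁸ × (1064.05)⁴ = 6.21×10⁴ W/m².

I ≈ 6.21×10⁴ W/m²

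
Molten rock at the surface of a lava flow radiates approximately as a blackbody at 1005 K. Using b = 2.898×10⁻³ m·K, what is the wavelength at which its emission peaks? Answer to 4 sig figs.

λ_max ≈ 2.884 μm

Wien's displacement law: λ_max = b/T = (2.898×10⁻³ m·K)/(1005 K) = 2.8836×10⁻⁶ m.
That is 2.884 μm, in the infrared range.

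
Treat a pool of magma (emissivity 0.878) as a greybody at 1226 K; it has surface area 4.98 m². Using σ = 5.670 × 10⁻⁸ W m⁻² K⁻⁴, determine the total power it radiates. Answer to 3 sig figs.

Area A = 4.98 m².
P = εσAT⁴ = 0.878 × 5.670×10⁻⁸ × 4.98 × (1226)⁴ = 5.60×10⁵ W.

P ≈ 5.60×10⁵ W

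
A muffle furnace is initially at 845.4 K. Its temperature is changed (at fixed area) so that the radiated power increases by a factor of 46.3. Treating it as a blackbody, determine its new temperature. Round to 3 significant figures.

T₂ ≈ 2.21×10³ K

P ∝ T⁴, so T₂/T₁ = (P₂/P₁)^(1/4) = (46.3)^(1/4) = 2.60853.
T₂ = 845.4 × 2.60853 = 2.21×10³ K.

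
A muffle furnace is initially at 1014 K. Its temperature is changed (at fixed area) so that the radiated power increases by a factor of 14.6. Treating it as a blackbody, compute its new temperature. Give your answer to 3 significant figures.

P ∝ T⁴, so T₂/T₁ = (P₂/P₁)^(1/4) = (14.6)^(1/4) = 1.95474.
T₂ = 1014 × 1.95474 = 1.98×10³ K.

T₂ ≈ 1.98×10³ K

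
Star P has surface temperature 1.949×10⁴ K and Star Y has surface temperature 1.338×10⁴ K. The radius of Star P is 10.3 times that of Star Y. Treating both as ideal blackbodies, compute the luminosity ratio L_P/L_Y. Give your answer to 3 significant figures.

L_P/L_Y ≈ 478

L ∝ R²T⁴, so L_P/L_Y = (R_P/R_Y)²(T_P/T_Y)⁴ = (10.3)² × (1.949×10⁴/1.338×10⁴)⁴ = 106.09 × 4.50218 = 478.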